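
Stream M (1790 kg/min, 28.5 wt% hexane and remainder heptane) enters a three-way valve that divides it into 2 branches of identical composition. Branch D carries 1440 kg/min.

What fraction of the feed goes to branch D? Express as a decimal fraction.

Fraction to D = 1440/1790 = 0.8045.

0.804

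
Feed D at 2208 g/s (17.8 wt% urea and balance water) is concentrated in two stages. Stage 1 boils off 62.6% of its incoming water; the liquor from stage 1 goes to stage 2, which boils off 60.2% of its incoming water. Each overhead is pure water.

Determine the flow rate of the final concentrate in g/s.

663.2 g/s

water in feed = 2208×0.822 = 1815 g/s.
After stage 1: water left = (1−0.626)×1815 = 678.8; stream total = 1071.8 g/s.
After stage 2: water left = (1−0.602)×678.8 = 270.16; final concentrate = 663.19 g/s.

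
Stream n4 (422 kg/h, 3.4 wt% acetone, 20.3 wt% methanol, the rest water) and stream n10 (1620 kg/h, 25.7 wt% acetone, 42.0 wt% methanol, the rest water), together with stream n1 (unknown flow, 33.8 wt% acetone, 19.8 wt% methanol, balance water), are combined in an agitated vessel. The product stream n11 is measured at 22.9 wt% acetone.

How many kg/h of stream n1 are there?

338.8 kg/h

Let n1 be the unknown flow. Total out = 2042 + n1.
acetone balance: 430.69 + 0.338·n1 = 0.229·(2042 + n1)
(0.338 − 0.229)·n1 = 0.229×2042 − 430.69 = 36.93
n1 = 36.93 / 0.109 = 338.81 kg/h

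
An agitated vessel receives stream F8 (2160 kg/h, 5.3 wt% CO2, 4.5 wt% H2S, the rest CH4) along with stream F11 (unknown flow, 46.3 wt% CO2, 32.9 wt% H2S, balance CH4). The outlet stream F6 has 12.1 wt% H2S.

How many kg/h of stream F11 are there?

789.2 kg/h

Let F11 be the unknown flow. Total out = 2160 + F11.
H2S balance: 97.2 + 0.329·F11 = 0.121·(2160 + F11)
(0.329 − 0.121)·F11 = 0.121×2160 − 97.2 = 164.16
F11 = 164.16 / 0.208 = 789.23 kg/h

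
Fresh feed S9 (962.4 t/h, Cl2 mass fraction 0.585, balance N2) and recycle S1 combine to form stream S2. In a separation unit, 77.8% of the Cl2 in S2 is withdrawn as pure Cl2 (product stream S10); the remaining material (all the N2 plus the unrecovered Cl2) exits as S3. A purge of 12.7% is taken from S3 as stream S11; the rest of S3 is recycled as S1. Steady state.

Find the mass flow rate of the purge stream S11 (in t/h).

419.1 t/h

N2 enters only via S9 and leaves only via the purge: 962.4×0.415 = 0.127×(N2 in S3), and the separation unit passes all N2, so N2 in S2 = N2 in S3 = 3144.9 t/h.
Cl2 in S2: m_A = 962.4×0.585 + (1−0.127)·(1−0.778)·m_A, so m_A = 563/0.8062 = 698.35 t/h.
S3 = (1−0.778)×698.35 + 3144.9 = 3299.9 t/h.
Purge S11 = 0.127×3299.9 = 419.09 t/h.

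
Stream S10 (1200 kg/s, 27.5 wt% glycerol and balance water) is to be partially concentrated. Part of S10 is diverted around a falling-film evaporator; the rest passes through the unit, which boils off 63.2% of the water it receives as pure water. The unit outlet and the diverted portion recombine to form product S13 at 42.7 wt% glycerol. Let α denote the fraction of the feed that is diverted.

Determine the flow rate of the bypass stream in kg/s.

267.7 kg/s

All 1200×0.275 = 330 kg/s of glycerol reaches S13, so S13 = 330/0.427 = 772.83 kg/s and vapour = 427.17 kg/s.
The evaporator receives (1−α)·1200 of feed at 0.725 water and removes 0.632 of that water:
0.632×0.725×(1−α)×1200 = 427.17
(1−α) = 427.17/549.84 = 0.7769;  α = 0.2231.
Bypass flow = 0.2231×1200 = 267.73 kg/s.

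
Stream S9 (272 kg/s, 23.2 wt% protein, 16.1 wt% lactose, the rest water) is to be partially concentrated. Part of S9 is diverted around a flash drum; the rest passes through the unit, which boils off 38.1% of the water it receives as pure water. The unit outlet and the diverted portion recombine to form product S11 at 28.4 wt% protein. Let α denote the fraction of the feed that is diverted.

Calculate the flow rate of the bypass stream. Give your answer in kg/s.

All 272×0.232 = 63.104 kg/s of protein reaches S11, so S11 = 63.104/0.284 = 222.2 kg/s and vapour = 49.803 kg/s.
The evaporator receives (1−α)·272 of feed at 0.607 water and removes 0.381 of that water:
0.381×0.607×(1−α)×272 = 49.803
(1−α) = 49.803/62.905 = 0.7917;  α = 0.2083.
Bypass flow = 0.2083×272 = 56.652 kg/s.

56.65 kg/s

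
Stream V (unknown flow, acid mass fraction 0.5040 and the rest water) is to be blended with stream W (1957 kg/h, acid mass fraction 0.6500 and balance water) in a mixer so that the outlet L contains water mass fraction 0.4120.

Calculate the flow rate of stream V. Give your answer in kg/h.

Let V be the unknown flow. Total out = 1957 + V.
water balance: 684.95 + 0.496·V = 0.412·(1957 + V)
(0.496 − 0.412)·V = 0.412×1957 − 684.95 = 121.33
V = 121.33 / 0.084 = 1444.5 kg/h

1444 kg/h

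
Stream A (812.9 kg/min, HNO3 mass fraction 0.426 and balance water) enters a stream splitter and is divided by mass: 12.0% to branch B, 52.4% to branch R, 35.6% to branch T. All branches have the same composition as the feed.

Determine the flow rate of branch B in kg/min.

97.55 kg/min

Branch B flow = 0.120×812.9 = 97.548 kg/min.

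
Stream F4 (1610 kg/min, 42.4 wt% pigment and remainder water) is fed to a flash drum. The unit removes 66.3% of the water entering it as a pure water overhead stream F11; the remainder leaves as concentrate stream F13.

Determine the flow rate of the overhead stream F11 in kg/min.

water entering = 1610×0.576 = 927.36 kg/min; overhead removed = 0.663×927.36 = 614.84 kg/min.

614.8 kg/min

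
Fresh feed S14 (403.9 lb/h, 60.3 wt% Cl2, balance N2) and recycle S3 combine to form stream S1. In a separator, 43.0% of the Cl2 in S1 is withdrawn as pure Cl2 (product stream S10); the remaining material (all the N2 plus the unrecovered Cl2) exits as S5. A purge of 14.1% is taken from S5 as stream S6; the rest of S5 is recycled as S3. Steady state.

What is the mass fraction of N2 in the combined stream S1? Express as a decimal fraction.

0.704

N2 enters only via S14 and leaves only via the purge: 403.9×0.397 = 0.141×(N2 in S5), and the separator passes all N2, so N2 in S1 = N2 in S5 = 1137.2 lb/h.
Cl2 in S1: m_A = 403.9×0.603 + (1−0.141)·(1−0.430)·m_A, so m_A = 243.55/0.5104 = 477.21 lb/h.
S1 = 477.21 + 1137.2 = 1614.4 lb/h.
N2 fraction in S1 = 1137.2/1614.4 = 0.704.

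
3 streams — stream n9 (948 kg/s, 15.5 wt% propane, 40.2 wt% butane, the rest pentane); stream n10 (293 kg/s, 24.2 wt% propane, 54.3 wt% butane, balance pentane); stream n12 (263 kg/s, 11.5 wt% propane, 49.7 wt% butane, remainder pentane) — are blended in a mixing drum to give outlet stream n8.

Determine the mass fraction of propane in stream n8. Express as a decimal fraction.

Total flow out = 948 + 293 + 263 = 1504 kg/s.
propane in = 948×0.155 + 293×0.242 + 263×0.115 = 248.09 kg/s.
propane mass fraction in n8 = 248.09/1504 = 0.165.

0.165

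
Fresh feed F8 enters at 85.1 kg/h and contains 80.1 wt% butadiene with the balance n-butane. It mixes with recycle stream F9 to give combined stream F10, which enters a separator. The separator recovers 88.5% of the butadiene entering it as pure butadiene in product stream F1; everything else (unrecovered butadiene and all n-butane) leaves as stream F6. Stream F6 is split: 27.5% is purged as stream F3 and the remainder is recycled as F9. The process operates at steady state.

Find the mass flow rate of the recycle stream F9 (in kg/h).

50.85 kg/h

n-butane enters only via F8 and leaves only via the purge: 85.1×0.199 = 0.275×(n-butane in F6), and the separator passes all n-butane, so n-butane in F10 = n-butane in F6 = 61.581 kg/h.
butadiene in F10: m_A = 85.1×0.801 + (1−0.275)·(1−0.885)·m_A, so m_A = 68.165/0.9166 = 74.365 kg/h.
F6 = (1−0.885)×74.365 + 61.581 = 70.133 kg/h.
Recycle F9 = (1−0.275)×70.133 = 50.847 kg/h.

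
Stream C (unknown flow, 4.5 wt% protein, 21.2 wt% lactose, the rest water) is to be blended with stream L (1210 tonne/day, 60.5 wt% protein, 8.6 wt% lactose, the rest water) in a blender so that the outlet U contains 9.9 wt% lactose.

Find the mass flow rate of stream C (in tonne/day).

Let C be the unknown flow. Total out = 1210 + C.
lactose balance: 104.06 + 0.212·C = 0.099·(1210 + C)
(0.212 − 0.099)·C = 0.099×1210 − 104.06 = 15.73
C = 15.73 / 0.113 = 139.2 tonne/day

139.2 tonne/day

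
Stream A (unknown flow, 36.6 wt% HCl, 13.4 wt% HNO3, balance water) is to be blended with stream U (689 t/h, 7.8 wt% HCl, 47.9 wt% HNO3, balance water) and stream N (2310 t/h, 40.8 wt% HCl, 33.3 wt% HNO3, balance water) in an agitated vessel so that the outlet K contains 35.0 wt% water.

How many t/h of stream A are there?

Let A be the unknown flow. Total out = 2999 + A.
water balance: 903.52 + 0.500·A = 0.350·(2999 + A)
(0.500 − 0.350)·A = 0.350×2999 − 903.52 = 146.13
A = 146.13 / 0.150 = 974.22 t/h

974.2 t/h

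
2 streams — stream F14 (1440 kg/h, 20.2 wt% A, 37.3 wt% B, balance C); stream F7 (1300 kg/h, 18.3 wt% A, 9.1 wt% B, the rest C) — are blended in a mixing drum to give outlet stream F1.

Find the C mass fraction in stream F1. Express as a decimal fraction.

0.5678

Total flow out = 1440 + 1300 = 2740 kg/h.
C in = 1440×0.425 + 1300×0.726 = 1555.8 kg/h.
C mass fraction in F1 = 1555.8/2740 = 0.5678.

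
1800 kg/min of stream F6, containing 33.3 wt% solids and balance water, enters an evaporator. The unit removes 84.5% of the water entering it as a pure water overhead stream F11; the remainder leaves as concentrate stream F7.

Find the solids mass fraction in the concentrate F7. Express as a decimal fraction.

0.763

solids is not removed: 1800×0.333 = 599.4 kg/min of solids enters F7.
water entering = 1800×0.667 = 1200.6 kg/min; overhead removed = 0.845×1200.6 = 1014.5 kg/min.
Concentrate = 1800 − 1014.5 = 785.49 kg/min.
Mass fraction = 599.4/785.49 = 0.763.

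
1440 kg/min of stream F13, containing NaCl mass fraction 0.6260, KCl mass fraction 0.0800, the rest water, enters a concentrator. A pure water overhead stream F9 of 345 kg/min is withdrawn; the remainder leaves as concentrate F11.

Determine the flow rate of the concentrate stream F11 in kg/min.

1095 kg/min

Concentrate = 1440 − 345 = 1095 kg/min.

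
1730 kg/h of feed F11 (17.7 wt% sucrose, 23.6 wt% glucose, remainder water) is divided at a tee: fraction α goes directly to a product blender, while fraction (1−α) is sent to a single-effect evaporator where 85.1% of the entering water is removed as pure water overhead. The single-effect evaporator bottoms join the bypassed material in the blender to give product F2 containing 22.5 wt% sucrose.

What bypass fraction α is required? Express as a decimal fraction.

0.573

All 1730×0.177 = 306.21 kg/h of sucrose reaches F2, so F2 = 306.21/0.225 = 1360.9 kg/h and vapour = 369.07 kg/h.
The evaporator receives (1−α)·1730 of feed at 0.587 water and removes 0.851 of that water:
0.851×0.587×(1−α)×1730 = 369.07
(1−α) = 369.07/864.2 = 0.4271;  α = 0.5729.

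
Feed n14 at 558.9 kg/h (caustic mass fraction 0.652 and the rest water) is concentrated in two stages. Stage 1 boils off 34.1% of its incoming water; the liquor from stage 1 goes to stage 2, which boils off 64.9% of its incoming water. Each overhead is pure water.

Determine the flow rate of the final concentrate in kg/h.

409.4 kg/h

water in feed = 558.9×0.348 = 194.5 kg/h.
After stage 1: water left = (1−0.341)×194.5 = 128.17; stream total = 492.58 kg/h.
After stage 2: water left = (1−0.649)×128.17 = 44.989; final concentrate = 409.39 kg/h.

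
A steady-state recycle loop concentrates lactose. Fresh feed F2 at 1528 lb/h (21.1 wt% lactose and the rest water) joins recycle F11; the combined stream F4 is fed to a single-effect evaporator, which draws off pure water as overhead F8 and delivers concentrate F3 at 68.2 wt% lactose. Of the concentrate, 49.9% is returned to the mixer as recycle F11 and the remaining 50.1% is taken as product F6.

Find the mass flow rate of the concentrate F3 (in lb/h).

Overall lactose balance (none leaves overhead): lactose in fresh feed = lactose in product, i.e. 1528×0.211 = (1−0.499)·F3·0.682.
F3 = 322.41/(0.682×0.501) = 943.59 lb/h.

943.6 lb/h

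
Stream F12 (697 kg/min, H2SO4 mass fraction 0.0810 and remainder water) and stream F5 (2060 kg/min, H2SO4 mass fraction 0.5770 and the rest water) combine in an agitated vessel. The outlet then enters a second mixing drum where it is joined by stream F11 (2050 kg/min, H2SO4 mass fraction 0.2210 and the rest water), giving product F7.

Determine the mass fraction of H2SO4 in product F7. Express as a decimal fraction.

0.3533

Overall, product flow = 4807 kg/min.
H2SO4 in = 697×0.081 + 2060×0.577 + 2050×0.221 = 1698.1 kg/min.
H2SO4 fraction in F7 = 0.3533.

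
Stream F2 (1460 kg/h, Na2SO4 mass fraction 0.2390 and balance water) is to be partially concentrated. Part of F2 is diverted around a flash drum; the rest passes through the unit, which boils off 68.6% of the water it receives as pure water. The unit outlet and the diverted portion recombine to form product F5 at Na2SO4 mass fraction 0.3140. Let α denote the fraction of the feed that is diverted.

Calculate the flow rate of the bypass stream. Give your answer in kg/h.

All 1460×0.239 = 348.94 kg/h of Na2SO4 reaches F5, so F5 = 348.94/0.314 = 1111.3 kg/h and vapour = 348.73 kg/h.
The evaporator receives (1−α)·1460 of feed at 0.761 water and removes 0.686 of that water:
0.686×0.761×(1−α)×1460 = 348.73
(1−α) = 348.73/762.19 = 0.4575;  α = 0.5425.
Bypass flow = 0.5425×1460 = 792 kg/h.

792 kg/h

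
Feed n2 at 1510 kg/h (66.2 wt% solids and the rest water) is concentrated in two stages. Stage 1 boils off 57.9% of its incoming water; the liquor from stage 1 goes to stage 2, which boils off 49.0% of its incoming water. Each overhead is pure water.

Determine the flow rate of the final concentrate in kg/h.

water in feed = 1510×0.338 = 510.38 kg/h.
After stage 1: water left = (1−0.579)×510.38 = 214.87; stream total = 1214.5 kg/h.
After stage 2: water left = (1−0.490)×214.87 = 109.58; final concentrate = 1109.2 kg/h.

1109 kg/h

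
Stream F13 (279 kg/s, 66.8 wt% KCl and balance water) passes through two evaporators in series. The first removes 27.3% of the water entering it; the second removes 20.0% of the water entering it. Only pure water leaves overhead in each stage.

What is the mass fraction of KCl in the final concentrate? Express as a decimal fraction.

0.776

water in feed = 279×0.332 = 92.628 kg/s.
After stage 1: water left = (1−0.273)×92.628 = 67.341; stream total = 253.71 kg/s.
After stage 2: water left = (1−0.200)×67.341 = 53.872; final concentrate = 240.24 kg/s.
KCl fraction = 186.37/240.24 = 0.776.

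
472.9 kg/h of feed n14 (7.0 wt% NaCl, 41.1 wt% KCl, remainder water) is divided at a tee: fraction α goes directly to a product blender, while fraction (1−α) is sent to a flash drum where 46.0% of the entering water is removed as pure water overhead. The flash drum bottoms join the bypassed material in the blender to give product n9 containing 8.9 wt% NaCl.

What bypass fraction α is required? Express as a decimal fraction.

0.106

All 472.9×0.070 = 33.103 kg/h of NaCl reaches n9, so n9 = 33.103/0.089 = 371.94 kg/h and vapour = 100.96 kg/h.
The evaporator receives (1−α)·472.9 of feed at 0.519 water and removes 0.460 of that water:
0.460×0.519×(1−α)×472.9 = 100.96
(1−α) = 100.96/112.9 = 0.8942;  α = 0.1058.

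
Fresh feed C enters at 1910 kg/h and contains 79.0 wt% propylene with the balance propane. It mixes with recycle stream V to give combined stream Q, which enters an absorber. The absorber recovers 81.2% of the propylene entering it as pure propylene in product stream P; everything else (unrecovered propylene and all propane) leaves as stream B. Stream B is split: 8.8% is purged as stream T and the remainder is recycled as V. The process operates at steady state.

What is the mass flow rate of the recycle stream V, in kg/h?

4469 kg/h

propane enters only via C and leaves only via the purge: 1910×0.210 = 0.088×(propane in B), and the absorber passes all propane, so propane in Q = propane in B = 4558 kg/h.
propylene in Q: m_A = 1910×0.790 + (1−0.088)·(1−0.812)·m_A, so m_A = 1508.9/0.8285 = 1821.1 kg/h.
B = (1−0.812)×1821.1 + 4558 = 4900.3 kg/h.
Recycle V = (1−0.088)×4900.3 = 4469.1 kg/h.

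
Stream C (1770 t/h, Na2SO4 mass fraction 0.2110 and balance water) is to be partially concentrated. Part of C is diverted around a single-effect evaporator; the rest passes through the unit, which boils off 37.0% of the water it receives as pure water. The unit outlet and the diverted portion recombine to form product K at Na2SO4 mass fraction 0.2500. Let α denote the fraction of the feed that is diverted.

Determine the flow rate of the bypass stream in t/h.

All 1770×0.211 = 373.47 t/h of Na2SO4 reaches K, so K = 373.47/0.250 = 1493.9 t/h and vapour = 276.12 t/h.
The evaporator receives (1−α)·1770 of feed at 0.789 water and removes 0.370 of that water:
0.370×0.789×(1−α)×1770 = 276.12
(1−α) = 276.12/516.72 = 0.5344;  α = 0.4656.
Bypass flow = 0.4656×1770 = 824.16 t/h.

824.2 t/h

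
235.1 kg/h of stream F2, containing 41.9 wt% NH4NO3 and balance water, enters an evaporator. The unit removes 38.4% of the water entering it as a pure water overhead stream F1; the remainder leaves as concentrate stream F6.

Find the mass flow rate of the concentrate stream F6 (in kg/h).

182.6 kg/h

water entering = 235.1×0.581 = 136.59 kg/h; overhead removed = 0.384×136.59 = 52.452 kg/h.
Concentrate = 235.1 − 52.452 = 182.65 kg/h.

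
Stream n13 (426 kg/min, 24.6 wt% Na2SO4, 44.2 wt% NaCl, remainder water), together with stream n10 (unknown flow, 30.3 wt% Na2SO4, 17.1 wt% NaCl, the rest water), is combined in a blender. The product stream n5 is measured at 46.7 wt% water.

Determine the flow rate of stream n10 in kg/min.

1119 kg/min

Let n10 be the unknown flow. Total out = 426 + n10.
water balance: 132.91 + 0.526·n10 = 0.467·(426 + n10)
(0.526 − 0.467)·n10 = 0.467×426 − 132.91 = 66.03
n10 = 66.03 / 0.059 = 1119.2 kg/min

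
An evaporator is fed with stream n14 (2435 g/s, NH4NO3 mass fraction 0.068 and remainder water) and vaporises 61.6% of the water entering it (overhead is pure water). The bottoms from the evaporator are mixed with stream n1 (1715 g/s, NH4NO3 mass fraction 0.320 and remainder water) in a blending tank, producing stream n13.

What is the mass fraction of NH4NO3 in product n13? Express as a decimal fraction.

Vapour removed = 0.616×0.932×2435 = 1398 g/s; concentrate = 1037 g/s.
NH4NO3 reaching the mixer = 165.58 (from concentrate) + 1715×0.320 = 714.38 g/s.
Product flow = 1037 + 1715 = 2752 g/s; NH4NO3 fraction = 0.260.

0.260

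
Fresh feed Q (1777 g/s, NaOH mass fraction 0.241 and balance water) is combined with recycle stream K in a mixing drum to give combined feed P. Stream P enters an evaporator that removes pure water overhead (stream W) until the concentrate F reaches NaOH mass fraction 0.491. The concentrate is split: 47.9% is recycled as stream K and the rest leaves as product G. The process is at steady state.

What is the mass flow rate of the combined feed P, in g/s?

2579 g/s

Overall NaOH balance (none leaves overhead): NaOH in fresh feed = NaOH in product, i.e. 1777×0.241 = (1−0.479)·F·0.491.
F = 428.26/(0.491×0.521) = 1674.1 g/s.
Recycle K = 0.479×1674.1 = 801.9 g/s.
Combined feed P = 1777 + 801.9 = 2578.9 g/s.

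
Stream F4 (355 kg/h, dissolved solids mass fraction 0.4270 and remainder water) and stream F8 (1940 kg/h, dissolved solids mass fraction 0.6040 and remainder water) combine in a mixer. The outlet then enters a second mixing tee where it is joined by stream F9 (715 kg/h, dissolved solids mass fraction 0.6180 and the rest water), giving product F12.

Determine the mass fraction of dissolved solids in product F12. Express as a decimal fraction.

0.5865

Overall, product flow = 3010 kg/h.
dissolved solids in = 355×0.427 + 1940×0.604 + 715×0.618 = 1765.2 kg/h.
dissolved solids fraction in F12 = 0.5865.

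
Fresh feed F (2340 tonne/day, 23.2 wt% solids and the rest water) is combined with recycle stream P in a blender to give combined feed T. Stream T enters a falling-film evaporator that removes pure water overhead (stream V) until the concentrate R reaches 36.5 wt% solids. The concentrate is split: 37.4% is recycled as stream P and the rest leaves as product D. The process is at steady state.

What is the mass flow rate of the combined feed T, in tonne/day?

3229 tonne/day

Overall solids balance (none leaves overhead): solids in fresh feed = solids in product, i.e. 2340×0.232 = (1−0.374)·R·0.365.
R = 542.88/(0.365×0.626) = 2375.9 tonne/day.
Recycle P = 0.374×2375.9 = 888.6 tonne/day.
Combined feed T = 2340 + 888.6 = 3228.6 tonne/day.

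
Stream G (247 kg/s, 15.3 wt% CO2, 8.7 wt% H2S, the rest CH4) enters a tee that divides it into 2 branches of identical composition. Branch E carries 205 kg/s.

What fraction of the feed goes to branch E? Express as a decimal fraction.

0.830

Fraction to E = 205/247 = 0.8300.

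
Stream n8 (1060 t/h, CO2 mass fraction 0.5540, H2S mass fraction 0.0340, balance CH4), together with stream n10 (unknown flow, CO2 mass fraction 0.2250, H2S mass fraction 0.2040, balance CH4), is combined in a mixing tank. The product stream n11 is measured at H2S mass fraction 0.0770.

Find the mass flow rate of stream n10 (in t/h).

Let n10 be the unknown flow. Total out = 1060 + n10.
H2S balance: 36.04 + 0.204·n10 = 0.077·(1060 + n10)
(0.204 − 0.077)·n10 = 0.077×1060 − 36.04 = 45.58
n10 = 45.58 / 0.127 = 358.9 t/h

358.9 t/h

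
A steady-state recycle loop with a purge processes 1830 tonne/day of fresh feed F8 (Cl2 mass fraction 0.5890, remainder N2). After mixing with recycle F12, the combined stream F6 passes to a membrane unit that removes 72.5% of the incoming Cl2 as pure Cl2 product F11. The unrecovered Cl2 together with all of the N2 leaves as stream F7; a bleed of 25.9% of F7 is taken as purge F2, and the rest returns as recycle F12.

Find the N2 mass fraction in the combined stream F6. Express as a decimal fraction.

0.6821

N2 enters only via F8 and leaves only via the purge: 1830×0.411 = 0.259×(N2 in F7), and the membrane unit passes all N2, so N2 in F6 = N2 in F7 = 2904 tonne/day.
Cl2 in F6: m_A = 1830×0.589 + (1−0.259)·(1−0.725)·m_A, so m_A = 1077.9/0.7962 = 1353.7 tonne/day.
F6 = 1353.7 + 2904 = 4257.7 tonne/day.
N2 fraction in F6 = 2904/4257.7 = 0.6821.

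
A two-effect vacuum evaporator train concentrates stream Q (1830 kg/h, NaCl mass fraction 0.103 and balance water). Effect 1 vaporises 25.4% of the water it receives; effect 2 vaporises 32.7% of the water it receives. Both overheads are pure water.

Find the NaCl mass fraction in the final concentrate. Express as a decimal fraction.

water in feed = 1830×0.897 = 1641.5 kg/h.
After stage 1: water left = (1−0.254)×1641.5 = 1224.6; stream total = 1413.1 kg/h.
After stage 2: water left = (1−0.327)×1224.6 = 824.13; final concentrate = 1012.6 kg/h.
NaCl fraction = 188.49/1012.6 = 0.186.

0.186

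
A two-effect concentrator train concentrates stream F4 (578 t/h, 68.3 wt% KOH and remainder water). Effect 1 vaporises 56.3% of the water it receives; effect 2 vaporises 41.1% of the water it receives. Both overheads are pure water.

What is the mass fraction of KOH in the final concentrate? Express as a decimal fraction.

0.8933

water in feed = 578×0.317 = 183.23 t/h.
After stage 1: water left = (1−0.563)×183.23 = 80.07; stream total = 474.84 t/h.
After stage 2: water left = (1−0.411)×80.07 = 47.161; final concentrate = 441.94 t/h.
KOH fraction = 394.77/441.94 = 0.8933.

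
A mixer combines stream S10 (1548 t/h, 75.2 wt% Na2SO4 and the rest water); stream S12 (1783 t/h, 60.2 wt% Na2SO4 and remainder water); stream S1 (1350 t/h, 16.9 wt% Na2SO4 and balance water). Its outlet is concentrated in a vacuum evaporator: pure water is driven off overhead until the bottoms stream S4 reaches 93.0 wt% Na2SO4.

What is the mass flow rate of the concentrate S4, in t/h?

Na2SO4 entering = 1548×0.752 + 1783×0.602 + 1350×0.169 = 2465.6 t/h.
All Na2SO4 reports to S4, so S4 = 2465.6/0.930 = 2651.2 t/h.

2651 t/h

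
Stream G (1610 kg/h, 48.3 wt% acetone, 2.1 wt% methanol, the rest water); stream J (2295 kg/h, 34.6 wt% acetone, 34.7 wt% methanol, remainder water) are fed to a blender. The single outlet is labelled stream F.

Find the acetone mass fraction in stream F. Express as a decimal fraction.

Total flow out = 1610 + 2295 = 3905 kg/h.
acetone in = 1610×0.483 + 2295×0.346 = 1571.7 kg/h.
acetone mass fraction in F = 1571.7/3905 = 0.4025.

0.4025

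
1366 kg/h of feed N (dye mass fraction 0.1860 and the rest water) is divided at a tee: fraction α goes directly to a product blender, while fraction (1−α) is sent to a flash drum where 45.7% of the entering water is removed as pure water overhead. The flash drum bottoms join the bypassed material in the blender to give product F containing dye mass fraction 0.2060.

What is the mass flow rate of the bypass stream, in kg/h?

1009 kg/h

All 1366×0.186 = 254.08 kg/h of dye reaches F, so F = 254.08/0.206 = 1233.4 kg/h and vapour = 132.62 kg/h.
The evaporator receives (1−α)·1366 of feed at 0.814 water and removes 0.457 of that water:
0.457×0.814×(1−α)×1366 = 132.62
(1−α) = 132.62/508.15 = 0.2610;  α = 0.7390.
Bypass flow = 0.7390×1366 = 1009.5 kg/h.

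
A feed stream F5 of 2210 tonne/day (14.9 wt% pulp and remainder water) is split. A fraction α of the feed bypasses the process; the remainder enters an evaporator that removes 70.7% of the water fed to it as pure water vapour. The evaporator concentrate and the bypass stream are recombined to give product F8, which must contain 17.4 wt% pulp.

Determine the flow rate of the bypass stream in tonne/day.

All 2210×0.149 = 329.29 tonne/day of pulp reaches F8, so F8 = 329.29/0.174 = 1892.5 tonne/day and vapour = 317.53 tonne/day.
The evaporator receives (1−α)·2210 of feed at 0.851 water and removes 0.707 of that water:
0.707×0.851×(1−α)×2210 = 317.53
(1−α) = 317.53/1329.7 = 0.2388;  α = 0.7612.
Bypass flow = 0.7612×2210 = 1682.2 tonne/day.

1682 tonne/day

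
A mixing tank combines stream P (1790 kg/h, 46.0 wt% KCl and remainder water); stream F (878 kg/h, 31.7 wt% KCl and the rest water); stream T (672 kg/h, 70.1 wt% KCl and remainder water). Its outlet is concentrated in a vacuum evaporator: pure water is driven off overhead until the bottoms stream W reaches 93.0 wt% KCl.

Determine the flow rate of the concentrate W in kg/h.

1691 kg/h

KCl entering = 1790×0.460 + 878×0.317 + 672×0.701 = 1572.8 kg/h.
All KCl reports to W, so W = 1572.8/0.930 = 1691.2 kg/h.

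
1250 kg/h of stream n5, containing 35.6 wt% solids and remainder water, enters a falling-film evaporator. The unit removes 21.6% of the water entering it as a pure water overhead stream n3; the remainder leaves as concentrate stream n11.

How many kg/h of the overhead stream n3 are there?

173.9 kg/h

water entering = 1250×0.644 = 805 kg/h; overhead removed = 0.216×805 = 173.88 kg/h.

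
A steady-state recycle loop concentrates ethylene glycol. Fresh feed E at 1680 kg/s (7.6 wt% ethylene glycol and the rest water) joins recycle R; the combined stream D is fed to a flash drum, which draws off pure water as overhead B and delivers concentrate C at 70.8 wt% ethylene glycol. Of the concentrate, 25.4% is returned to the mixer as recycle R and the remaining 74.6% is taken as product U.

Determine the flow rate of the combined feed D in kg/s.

Overall ethylene glycol balance (none leaves overhead): ethylene glycol in fresh feed = ethylene glycol in product, i.e. 1680×0.076 = (1−0.254)·C·0.708.
C = 127.68/(0.708×0.746) = 241.74 kg/s.
Recycle R = 0.254×241.74 = 61.402 kg/s.
Combined feed D = 1680 + 61.402 = 1741.4 kg/s.

1741 kg/s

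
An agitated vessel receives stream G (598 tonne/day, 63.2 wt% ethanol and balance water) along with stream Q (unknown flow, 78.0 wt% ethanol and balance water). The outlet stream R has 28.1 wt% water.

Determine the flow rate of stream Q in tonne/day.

Let Q be the unknown flow. Total out = 598 + Q.
water balance: 220.06 + 0.220·Q = 0.281·(598 + Q)
(0.220 − 0.281)·Q = 0.281×598 − 220.06 = -52.026
Q = -52.026 / -0.061 = 852.89 tonne/day

852.9 tonne/day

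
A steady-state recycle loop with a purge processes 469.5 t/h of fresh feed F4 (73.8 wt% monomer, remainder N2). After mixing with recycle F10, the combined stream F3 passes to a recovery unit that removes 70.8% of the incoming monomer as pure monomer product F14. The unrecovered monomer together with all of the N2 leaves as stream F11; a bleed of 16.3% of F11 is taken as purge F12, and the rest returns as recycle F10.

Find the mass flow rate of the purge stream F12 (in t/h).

144.8 t/h

N2 enters only via F4 and leaves only via the purge: 469.5×0.262 = 0.163×(N2 in F11), and the recovery unit passes all N2, so N2 in F3 = N2 in F11 = 754.66 t/h.
monomer in F3: m_A = 469.5×0.738 + (1−0.163)·(1−0.708)·m_A, so m_A = 346.49/0.7556 = 458.57 t/h.
F11 = (1−0.708)×458.57 + 754.66 = 888.56 t/h.
Purge F12 = 0.163×888.56 = 144.83 t/h.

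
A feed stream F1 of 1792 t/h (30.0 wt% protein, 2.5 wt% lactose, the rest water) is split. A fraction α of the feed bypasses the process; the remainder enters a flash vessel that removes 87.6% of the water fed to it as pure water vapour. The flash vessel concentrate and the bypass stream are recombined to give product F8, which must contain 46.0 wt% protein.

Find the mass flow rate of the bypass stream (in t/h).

All 1792×0.300 = 537.6 t/h of protein reaches F8, so F8 = 537.6/0.460 = 1168.7 t/h and vapour = 623.3 t/h.
The evaporator receives (1−α)·1792 of feed at 0.675 water and removes 0.876 of that water:
0.876×0.675×(1−α)×1792 = 623.3
(1−α) = 623.3/1059.6 = 0.5882;  α = 0.4118.
Bypass flow = 0.4118×1792 = 737.87 t/h.

737.9 t/h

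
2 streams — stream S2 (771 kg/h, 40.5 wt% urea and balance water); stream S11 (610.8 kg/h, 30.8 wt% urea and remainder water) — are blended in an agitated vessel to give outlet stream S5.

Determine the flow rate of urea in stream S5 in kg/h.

500.4 kg/h

urea out = urea in = 771×0.405 + 610.8×0.308 = 500.38 kg/h.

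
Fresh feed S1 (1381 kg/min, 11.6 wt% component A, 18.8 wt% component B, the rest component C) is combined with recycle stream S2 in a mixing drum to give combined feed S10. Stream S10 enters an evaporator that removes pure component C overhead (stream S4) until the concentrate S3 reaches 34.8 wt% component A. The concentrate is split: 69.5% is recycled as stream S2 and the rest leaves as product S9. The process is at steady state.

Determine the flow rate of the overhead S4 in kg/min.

Overall component A balance (none leaves overhead): component A in fresh feed = component A in product, i.e. 1381×0.116 = (1−0.695)·S3·0.348.
S3 = 160.2/(0.348×0.305) = 1509.3 kg/min.
Recycle S2 = 0.695×1509.3 = 1049 kg/min.
Combined feed S10 = 1381 + 1049 = 2430 kg/min.
Overhead S4 = S10 − S3 = 2430 − 1509.3 = 920.67 kg/min.

920.7 kg/min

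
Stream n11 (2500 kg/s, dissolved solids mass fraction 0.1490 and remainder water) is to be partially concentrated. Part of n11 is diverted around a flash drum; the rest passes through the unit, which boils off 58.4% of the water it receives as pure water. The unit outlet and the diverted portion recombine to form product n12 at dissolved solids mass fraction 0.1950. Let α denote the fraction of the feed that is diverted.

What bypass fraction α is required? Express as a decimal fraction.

0.525

All 2500×0.149 = 372.5 kg/s of dissolved solids reaches n12, so n12 = 372.5/0.195 = 1910.3 kg/s and vapour = 589.74 kg/s.
The evaporator receives (1−α)·2500 of feed at 0.851 water and removes 0.584 of that water:
0.584×0.851×(1−α)×2500 = 589.74
(1−α) = 589.74/1242.5 = 0.4747;  α = 0.5253.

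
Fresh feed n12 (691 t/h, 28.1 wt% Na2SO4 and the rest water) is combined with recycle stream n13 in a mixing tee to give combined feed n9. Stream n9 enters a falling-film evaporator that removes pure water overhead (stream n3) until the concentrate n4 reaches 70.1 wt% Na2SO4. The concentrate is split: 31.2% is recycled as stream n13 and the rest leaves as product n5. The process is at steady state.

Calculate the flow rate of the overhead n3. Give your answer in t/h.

414 t/h

Overall Na2SO4 balance (none leaves overhead): Na2SO4 in fresh feed = Na2SO4 in product, i.e. 691×0.281 = (1−0.312)·n4·0.701.
n4 = 194.17/(0.701×0.688) = 402.6 t/h.
Recycle n13 = 0.312×402.6 = 125.61 t/h.
Combined feed n9 = 691 + 125.61 = 816.61 t/h.
Overhead n3 = n9 − n4 = 816.61 − 402.6 = 414.01 t/h.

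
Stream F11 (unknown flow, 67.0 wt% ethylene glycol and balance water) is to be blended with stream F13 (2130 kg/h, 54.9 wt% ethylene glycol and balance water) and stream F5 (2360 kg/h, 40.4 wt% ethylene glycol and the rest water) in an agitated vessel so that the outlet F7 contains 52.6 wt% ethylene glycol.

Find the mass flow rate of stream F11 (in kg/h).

Let F11 be the unknown flow. Total out = 4490 + F11.
ethylene glycol balance: 2122.8 + 0.670·F11 = 0.526·(4490 + F11)
(0.670 − 0.526)·F11 = 0.526×4490 − 2122.8 = 238.93
F11 = 238.93 / 0.144 = 1659.2 kg/h

1659 kg/h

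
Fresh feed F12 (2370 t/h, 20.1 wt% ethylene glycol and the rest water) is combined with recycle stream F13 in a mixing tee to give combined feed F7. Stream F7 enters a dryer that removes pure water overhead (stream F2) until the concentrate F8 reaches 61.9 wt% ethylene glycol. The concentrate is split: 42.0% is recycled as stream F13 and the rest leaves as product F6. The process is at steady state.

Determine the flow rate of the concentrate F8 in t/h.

1327 t/h

Overall ethylene glycol balance (none leaves overhead): ethylene glycol in fresh feed = ethylene glycol in product, i.e. 2370×0.201 = (1−0.420)·F8·0.619.
F8 = 476.37/(0.619×0.580) = 1326.9 t/h.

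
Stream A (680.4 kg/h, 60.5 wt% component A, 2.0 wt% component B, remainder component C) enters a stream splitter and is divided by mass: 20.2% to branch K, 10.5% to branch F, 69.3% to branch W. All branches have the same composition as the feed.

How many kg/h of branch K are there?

Branch K flow = 0.202×680.4 = 137.44 kg/h.

137.4 kg/h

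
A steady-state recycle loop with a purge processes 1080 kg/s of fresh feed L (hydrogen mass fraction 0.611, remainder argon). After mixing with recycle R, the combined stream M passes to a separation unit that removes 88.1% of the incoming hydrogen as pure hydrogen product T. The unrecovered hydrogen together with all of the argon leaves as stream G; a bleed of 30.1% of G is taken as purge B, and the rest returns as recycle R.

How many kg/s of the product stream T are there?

634.1 kg/s

hydrogen in M: m_A = 1080×0.611 + (1−0.301)·(1−0.881)·m_A, so m_A = 659.88/0.9168 = 719.75 kg/s.
Product T = 0.881×719.75 = 634.1 kg/s.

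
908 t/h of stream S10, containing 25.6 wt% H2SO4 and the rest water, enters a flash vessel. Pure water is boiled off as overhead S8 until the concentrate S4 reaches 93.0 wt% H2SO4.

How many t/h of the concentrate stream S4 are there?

H2SO4 is conserved: 908×0.256 = 232.45 t/h all reports to the concentrate.
Concentrate = 232.45/(target fraction) = 249.94 t/h.

249.9 t/h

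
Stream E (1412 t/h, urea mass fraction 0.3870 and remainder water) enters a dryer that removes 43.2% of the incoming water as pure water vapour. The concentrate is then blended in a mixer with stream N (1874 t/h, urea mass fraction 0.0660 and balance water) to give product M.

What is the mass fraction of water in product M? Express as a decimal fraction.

0.7699

Vapour removed = 0.432×0.613×1412 = 373.92 t/h; concentrate = 1038.1 t/h.
water reaching the mixer = 491.64 (from concentrate) + 1874×0.934 = 2242 t/h.
Product flow = 1038.1 + 1874 = 2912.1 t/h; water fraction = 0.7699.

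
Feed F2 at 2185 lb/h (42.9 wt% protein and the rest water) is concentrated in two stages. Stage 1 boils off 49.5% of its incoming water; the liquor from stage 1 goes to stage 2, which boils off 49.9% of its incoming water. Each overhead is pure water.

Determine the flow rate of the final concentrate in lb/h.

water in feed = 2185×0.571 = 1247.6 lb/h.
After stage 1: water left = (1−0.495)×1247.6 = 630.06; stream total = 1567.4 lb/h.
After stage 2: water left = (1−0.499)×630.06 = 315.66; final concentrate = 1253 lb/h.

1253 lb/h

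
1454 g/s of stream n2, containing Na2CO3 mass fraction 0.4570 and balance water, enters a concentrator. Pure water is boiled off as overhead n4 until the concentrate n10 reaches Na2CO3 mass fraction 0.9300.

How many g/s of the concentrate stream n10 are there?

714.5 g/s

Na2CO3 is conserved: 1454×0.457 = 664.48 g/s all reports to the concentrate.
Concentrate = 664.48/(target fraction) = 714.49 g/s.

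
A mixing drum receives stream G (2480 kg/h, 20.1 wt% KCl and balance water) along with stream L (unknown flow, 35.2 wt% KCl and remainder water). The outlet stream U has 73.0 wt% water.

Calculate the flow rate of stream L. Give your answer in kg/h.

2087 kg/h

Let L be the unknown flow. Total out = 2480 + L.
water balance: 1981.5 + 0.648·L = 0.730·(2480 + L)
(0.648 − 0.730)·L = 0.730×2480 − 1981.5 = -171.12
L = -171.12 / -0.082 = 2086.8 kg/h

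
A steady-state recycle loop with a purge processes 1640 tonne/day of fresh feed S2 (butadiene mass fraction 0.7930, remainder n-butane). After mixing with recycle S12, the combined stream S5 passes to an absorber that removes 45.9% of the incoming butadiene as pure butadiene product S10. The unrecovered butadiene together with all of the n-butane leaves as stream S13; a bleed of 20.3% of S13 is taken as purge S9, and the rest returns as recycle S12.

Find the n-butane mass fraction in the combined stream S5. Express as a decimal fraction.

n-butane enters only via S2 and leaves only via the purge: 1640×0.207 = 0.203×(n-butane in S13), and the absorber passes all n-butane, so n-butane in S5 = n-butane in S13 = 1672.3 tonne/day.
butadiene in S5: m_A = 1640×0.793 + (1−0.203)·(1−0.459)·m_A, so m_A = 1300.5/0.5688 = 2286.3 tonne/day.
S5 = 2286.3 + 1672.3 = 3958.7 tonne/day.
n-butane fraction in S5 = 1672.3/3958.7 = 0.4224.

0.4224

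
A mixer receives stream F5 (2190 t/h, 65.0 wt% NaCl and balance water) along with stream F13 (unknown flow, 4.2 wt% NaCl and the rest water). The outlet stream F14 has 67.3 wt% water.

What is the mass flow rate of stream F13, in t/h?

2482 t/h

Let F13 be the unknown flow. Total out = 2190 + F13.
water balance: 766.5 + 0.958·F13 = 0.673·(2190 + F13)
(0.958 − 0.673)·F13 = 0.673×2190 − 766.5 = 707.37
F13 = 707.37 / 0.285 = 2482 t/h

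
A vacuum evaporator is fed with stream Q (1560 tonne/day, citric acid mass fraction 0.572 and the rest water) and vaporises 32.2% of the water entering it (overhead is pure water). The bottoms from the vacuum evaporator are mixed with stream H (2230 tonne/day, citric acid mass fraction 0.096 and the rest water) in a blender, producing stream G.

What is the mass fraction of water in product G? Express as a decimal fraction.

0.691

Vapour removed = 0.322×0.428×1560 = 214.99 tonne/day; concentrate = 1345 tonne/day.
water reaching the mixer = 452.69 (from concentrate) + 2230×0.904 = 2468.6 tonne/day.
Product flow = 1345 + 2230 = 3575 tonne/day; water fraction = 0.691.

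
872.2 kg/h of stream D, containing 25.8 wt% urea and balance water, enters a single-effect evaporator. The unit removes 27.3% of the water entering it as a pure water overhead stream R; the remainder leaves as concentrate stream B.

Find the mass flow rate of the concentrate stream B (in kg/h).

water entering = 872.2×0.742 = 647.17 kg/h; overhead removed = 0.273×647.17 = 176.68 kg/h.
Concentrate = 872.2 − 176.68 = 695.52 kg/h.

695.5 kg/h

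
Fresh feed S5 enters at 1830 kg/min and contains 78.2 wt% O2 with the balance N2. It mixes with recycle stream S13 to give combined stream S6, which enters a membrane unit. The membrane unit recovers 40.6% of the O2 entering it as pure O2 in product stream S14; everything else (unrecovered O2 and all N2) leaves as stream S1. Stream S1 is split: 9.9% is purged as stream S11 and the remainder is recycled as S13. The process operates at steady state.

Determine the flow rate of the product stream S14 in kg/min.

1250 kg/min

O2 in S6: m_A = 1830×0.782 + (1−0.099)·(1−0.406)·m_A, so m_A = 1431.1/0.4648 = 3078.8 kg/min.
Product S14 = 0.406×3078.8 = 1250 kg/min.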